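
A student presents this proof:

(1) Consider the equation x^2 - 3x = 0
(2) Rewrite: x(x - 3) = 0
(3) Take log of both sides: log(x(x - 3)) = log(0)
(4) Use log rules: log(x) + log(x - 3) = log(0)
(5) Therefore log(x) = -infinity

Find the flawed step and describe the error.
Step 3: Take log of both sides: log(x(x - 3)) = log(0)

Step 3 takes the logarithm of both sides, resulting in log(0) on the right side. The logarithm is only defined for positive numbers; log(0) is undefined (approaches negative infinity). This operation is invalid.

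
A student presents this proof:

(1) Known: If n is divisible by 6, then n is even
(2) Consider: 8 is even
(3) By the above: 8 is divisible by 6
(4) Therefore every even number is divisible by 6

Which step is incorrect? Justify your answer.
Step 3: By the above: 8 is divisible by 6

Step 3 commits the fallacy of affirming the consequent. The known fact 'divisible by 6 → even' does NOT imply 'even → divisible by 6'. That would be the converse, which is false. For example, 8 is even but 8 ÷ 6 = 1.33, which is not an integer.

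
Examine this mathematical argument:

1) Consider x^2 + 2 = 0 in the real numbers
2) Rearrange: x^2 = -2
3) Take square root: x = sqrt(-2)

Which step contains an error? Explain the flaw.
Step 3: Take square root: x = sqrt(-2)

Step 3 takes the square root of -2, which is negative. In the real number system, the square root of a negative number is undefined. The equation x^2 + 2 = 0 has no real solutions. Square roots of negative numbers only exist in the complex numbers.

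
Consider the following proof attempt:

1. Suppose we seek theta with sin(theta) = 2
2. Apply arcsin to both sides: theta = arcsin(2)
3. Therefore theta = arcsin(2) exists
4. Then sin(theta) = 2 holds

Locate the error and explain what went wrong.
Step 2: Apply arcsin to both sides: theta = arcsin(2)

Step 2 applies arcsin to 2. However, arcsin(x) is only defined for x in [-1, 1] because sin(theta) can only produce values in that range. Since |2| > 1, arcsin(2) is undefined. There is no angle whose sine equals 2.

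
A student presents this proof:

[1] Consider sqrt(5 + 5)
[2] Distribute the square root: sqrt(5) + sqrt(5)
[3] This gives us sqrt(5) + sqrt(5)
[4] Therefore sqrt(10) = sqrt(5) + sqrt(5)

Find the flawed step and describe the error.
Step 2: Distribute the square root: sqrt(5) + sqrt(5)

Step 2 incorrectly 'distributes' the square root over addition. The square root function does not distribute: sqrt(a + b) ≠ sqrt(a) + sqrt(b). In fact, sqrt(5 + 5) = sqrt(10) ≈ 3.1623, while sqrt(5) + sqrt(5) ≈ 4.4721.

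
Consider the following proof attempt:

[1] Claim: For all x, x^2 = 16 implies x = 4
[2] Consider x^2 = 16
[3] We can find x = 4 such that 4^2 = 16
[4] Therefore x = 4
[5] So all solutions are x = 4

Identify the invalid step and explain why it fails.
Step 4: Therefore x = 4

Step 4 incorrectly concludes that x = 4 is the only solution. The proof shows that x = 4 is A solution (existence), but does not show it is the ONLY solution (uniqueness). In fact, x = -4 is also a solution since (-4)^2 = 16. Finding one solution doesn't prove there are no others.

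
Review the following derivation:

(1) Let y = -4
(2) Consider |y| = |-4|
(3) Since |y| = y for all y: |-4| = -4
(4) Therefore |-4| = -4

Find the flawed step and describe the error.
Step 3: Since |y| = y for all y: |-4| = -4

Step 3 incorrectly states that |y| = y for all y. The correct definition is |y| = y when y >= 0, and |y| = -y when y < 0. Since -4 < 0, we have |-4| = -(-4) = 4, not -4.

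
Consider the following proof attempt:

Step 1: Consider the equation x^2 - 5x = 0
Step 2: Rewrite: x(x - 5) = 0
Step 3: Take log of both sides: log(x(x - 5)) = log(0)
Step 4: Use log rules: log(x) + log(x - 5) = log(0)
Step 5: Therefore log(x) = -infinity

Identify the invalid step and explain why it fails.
Step 3: Take log of both sides: log(x(x - 5)) = log(0)

Step 3 takes the logarithm of both sides, resulting in log(0) on the right side. The logarithm is only defined for positive numbers; log(0) is undefined (approaches negative infinity). This operation is invalid.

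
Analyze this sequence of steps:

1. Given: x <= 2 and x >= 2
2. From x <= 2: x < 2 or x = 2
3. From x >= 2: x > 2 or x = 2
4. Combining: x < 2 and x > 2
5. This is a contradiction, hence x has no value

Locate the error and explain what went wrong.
Step 4: Combining: x < 2 and x > 2

Step 4 incorrectly combines the conditions. From x <= 2 and x >= 2, the intersection is x = 2. The error treats the 'or' cases as 'and' requirements. The correct conclusion is that x = 2 is the unique solution, not that no solution exists.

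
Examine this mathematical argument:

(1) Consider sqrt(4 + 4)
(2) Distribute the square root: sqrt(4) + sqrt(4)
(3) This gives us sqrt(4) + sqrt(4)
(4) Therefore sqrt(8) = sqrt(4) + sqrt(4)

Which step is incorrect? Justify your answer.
Step 2: Distribute the square root: sqrt(4) + sqrt(4)

Step 2 incorrectly 'distributes' the square root over addition. The square root function does not distribute: sqrt(a + b) ≠ sqrt(a) + sqrt(b). In fact, sqrt(4 + 4) = sqrt(8) ≈ 2.8284, while sqrt(4) + sqrt(4) ≈ 4.0000.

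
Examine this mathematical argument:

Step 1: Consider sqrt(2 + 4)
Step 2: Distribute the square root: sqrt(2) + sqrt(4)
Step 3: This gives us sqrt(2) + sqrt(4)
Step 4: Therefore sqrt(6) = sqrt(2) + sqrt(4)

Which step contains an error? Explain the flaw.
Step 2: Distribute the square root: sqrt(2) + sqrt(4)

Step 2 incorrectly 'distributes' the square root over addition. The square root function does not distribute: sqrt(a + b) ≠ sqrt(a) + sqrt(b). In fact, sqrt(2 + 4) = sqrt(6) ≈ 2.4495, while sqrt(2) + sqrt(4) ≈ 3.4142.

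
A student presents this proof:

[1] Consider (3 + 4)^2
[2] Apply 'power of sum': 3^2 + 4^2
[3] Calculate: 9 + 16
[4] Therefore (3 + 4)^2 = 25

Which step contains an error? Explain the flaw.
Step 2: Apply 'power of sum': 3^2 + 4^2

Step 2 incorrectly applies a non-existent rule '(a+b)^n = a^n + b^n'. This is false in general. The correct expansion uses the binomial theorem. The actual value is (3 + 4)^2 = 7^2 = 49, not 25.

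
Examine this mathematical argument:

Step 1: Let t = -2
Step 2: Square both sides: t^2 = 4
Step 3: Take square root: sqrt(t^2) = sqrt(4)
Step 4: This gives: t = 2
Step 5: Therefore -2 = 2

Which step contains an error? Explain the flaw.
Step 4: This gives: t = 2

Step 4 incorrectly states that sqrt(t^2) = t. The correct identity is sqrt(t^2) = |t|. Since t = -2 < 0, we have sqrt(t^2) = |-2| = 2, not t = -2.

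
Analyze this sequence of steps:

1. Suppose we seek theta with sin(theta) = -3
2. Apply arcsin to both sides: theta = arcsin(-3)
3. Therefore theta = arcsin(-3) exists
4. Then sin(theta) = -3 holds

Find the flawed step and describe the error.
Step 2: Apply arcsin to both sides: theta = arcsin(-3)

Step 2 applies arcsin to -3. However, arcsin(x) is only defined for x in [-1, 1] because sin(theta) can only produce values in that range. Since |-3| > 1, arcsin(-3) is undefined. There is no angle whose sine equals -3.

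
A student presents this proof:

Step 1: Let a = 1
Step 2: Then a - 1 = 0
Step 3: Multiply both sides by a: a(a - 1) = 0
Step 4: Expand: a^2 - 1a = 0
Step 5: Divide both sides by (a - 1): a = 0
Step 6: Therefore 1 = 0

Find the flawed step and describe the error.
Step 5: Divide both sides by (a - 1): a = 0

Step 5 divides both sides by (a - 1). However, since a = 1, we have (a - 1) = 0. Division by zero is undefined, making this step invalid.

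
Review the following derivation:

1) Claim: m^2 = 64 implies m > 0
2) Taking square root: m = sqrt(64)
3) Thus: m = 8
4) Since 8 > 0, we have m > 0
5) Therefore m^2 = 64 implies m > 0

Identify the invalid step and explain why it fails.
Step 2: Taking square root: m = sqrt(64)

Step 2 takes the square root and assumes the positive root only. The equation m^2 = 64 actually has two solutions: m = 8 and m = -8. The proof silently assumes m > 0 without justification, then uses this assumption to conclude m > 0, which is circular. The counterexample m = -8 shows the claim is false.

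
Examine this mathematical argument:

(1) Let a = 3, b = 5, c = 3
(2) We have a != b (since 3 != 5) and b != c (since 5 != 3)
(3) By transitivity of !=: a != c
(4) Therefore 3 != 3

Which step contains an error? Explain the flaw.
Step 3: By transitivity of !=: a != c

Step 3 incorrectly applies transitivity to the '!=' relation. Transitivity states: if a R b and b R c, then a R c. However, '!=' is not transitive. Counterexample: 3 != 5 and 5 != 3, but 3 = 3 (both equal 3). Transitivity holds for relations like <, <=, =, but not for !=.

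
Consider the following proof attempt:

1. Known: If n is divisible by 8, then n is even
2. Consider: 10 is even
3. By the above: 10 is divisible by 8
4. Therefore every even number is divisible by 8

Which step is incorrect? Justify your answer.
Step 3: By the above: 10 is divisible by 8

Step 3 commits the fallacy of affirming the consequent. The known fact 'divisible by 8 → even' does NOT imply 'even → divisible by 8'. That would be the converse, which is false. For example, 10 is even but 10 ÷ 8 = 1.25, which is not an integer.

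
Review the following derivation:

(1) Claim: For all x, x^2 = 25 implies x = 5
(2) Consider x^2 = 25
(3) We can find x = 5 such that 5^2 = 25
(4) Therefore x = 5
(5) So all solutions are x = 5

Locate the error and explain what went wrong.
Step 4: Therefore x = 5

Step 4 incorrectly concludes that x = 5 is the only solution. The proof shows that x = 5 is A solution (existence), but does not show it is the ONLY solution (uniqueness). In fact, x = -5 is also a solution since (-5)^2 = 25. Finding one solution doesn't prove there are no others.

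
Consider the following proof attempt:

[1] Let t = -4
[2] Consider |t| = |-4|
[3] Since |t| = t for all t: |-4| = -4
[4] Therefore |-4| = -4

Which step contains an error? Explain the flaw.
Step 3: Since |t| = t for all t: |-4| = -4

Step 3 incorrectly states that |t| = t for all t. The correct definition is |t| = t when t >= 0, and |t| = -t when t < 0. Since -4 < 0, we have |-4| = -(-4) = 4, not -4.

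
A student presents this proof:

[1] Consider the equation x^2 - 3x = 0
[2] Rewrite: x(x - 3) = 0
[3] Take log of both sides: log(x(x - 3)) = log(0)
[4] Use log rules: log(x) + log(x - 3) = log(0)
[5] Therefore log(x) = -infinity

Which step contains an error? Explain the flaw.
Step 3: Take log of both sides: log(x(x - 3)) = log(0)

Step 3 takes the logarithm of both sides, resulting in log(0) on the right side. The logarithm is only defined for positive numbers; log(0) is undefined (approaches negative infinity). This operation is invalid.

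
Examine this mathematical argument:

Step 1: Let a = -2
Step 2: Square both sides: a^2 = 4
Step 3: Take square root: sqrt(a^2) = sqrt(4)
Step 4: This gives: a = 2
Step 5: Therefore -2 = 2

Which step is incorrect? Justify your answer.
Step 4: This gives: a = 2

Step 4 incorrectly states that sqrt(a^2) = a. The correct identity is sqrt(a^2) = |a|. Since a = -2 < 0, we have sqrt(a^2) = |-2| = 2, not a = -2.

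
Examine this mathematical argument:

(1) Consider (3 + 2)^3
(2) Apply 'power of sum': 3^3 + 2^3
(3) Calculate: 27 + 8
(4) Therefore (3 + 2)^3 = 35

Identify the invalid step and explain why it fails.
Step 2: Apply 'power of sum': 3^3 + 2^3

Step 2 incorrectly applies a non-existent rule '(a+b)^n = a^n + b^n'. This is false in general. The correct expansion uses the binomial theorem. The actual value is (3 + 2)^3 = 5^3 = 125, not 35.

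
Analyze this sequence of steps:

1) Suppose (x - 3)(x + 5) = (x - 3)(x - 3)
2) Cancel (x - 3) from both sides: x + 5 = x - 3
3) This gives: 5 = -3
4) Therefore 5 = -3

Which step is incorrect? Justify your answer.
Step 2: Cancel (x - 3) from both sides: x + 5 = x - 3

Step 2 cancels (x - 3) from both sides. This is only valid if (x - 3) ≠ 0, i.e., x ≠ 3. When x = 3, both sides equal zero regardless of the other factors. The correct approach requires considering x = 3 as a separate case.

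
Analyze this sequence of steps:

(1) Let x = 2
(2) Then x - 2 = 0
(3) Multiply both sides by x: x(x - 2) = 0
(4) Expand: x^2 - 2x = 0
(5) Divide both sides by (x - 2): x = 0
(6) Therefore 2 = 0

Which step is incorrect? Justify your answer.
Step 5: Divide both sides by (x - 2): x = 0

Step 5 divides both sides by (x - 2). However, since x = 2, we have (x - 2) = 0. Division by zero is undefined, making this step invalid.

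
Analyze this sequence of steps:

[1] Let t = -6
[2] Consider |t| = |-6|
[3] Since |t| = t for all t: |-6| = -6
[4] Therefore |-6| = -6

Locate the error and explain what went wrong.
Step 3: Since |t| = t for all t: |-6| = -6

Step 3 incorrectly states that |t| = t for all t. The correct definition is |t| = t when t >= 0, and |t| = -t when t < 0. Since -6 < 0, we have |-6| = -(-6) = 6, not -6.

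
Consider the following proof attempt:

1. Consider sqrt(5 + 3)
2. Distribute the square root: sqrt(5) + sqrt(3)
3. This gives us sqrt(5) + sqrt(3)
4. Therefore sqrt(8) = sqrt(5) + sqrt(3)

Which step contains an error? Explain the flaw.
Step 2: Distribute the square root: sqrt(5) + sqrt(3)

Step 2 incorrectly 'distributes' the square root over addition. The square root function does not distribute: sqrt(a + b) ≠ sqrt(a) + sqrt(b). In fact, sqrt(5 + 3) = sqrt(8) ≈ 2.8284, while sqrt(5) + sqrt(3) ≈ 3.9681.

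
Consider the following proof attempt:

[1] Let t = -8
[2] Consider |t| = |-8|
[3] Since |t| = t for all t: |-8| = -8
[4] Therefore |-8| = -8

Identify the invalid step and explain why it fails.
Step 3: Since |t| = t for all t: |-8| = -8

Step 3 incorrectly states that |t| = t for all t. The correct definition is |t| = t when t >= 0, and |t| = -t when t < 0. Since -8 < 0, we have |-8| = -(-8) = 8, not -8.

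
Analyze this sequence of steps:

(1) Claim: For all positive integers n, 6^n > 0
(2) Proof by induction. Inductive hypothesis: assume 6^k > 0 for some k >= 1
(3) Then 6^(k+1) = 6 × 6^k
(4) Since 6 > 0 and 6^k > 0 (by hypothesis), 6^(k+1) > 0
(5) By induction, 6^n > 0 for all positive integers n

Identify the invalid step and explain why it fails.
Step 5: By induction, 6^n > 0 for all positive integers n

Step 5 concludes the proof by induction, but no base case was ever established. A valid induction proof requires: (1) a base case proving 6^1 > 0, and (2) an inductive step showing IF 6^k > 0 THEN 6^(k+1) > 0. Steps 2-4 correctly establish the inductive step, but without the base case the conclusion in step 5 does not follow.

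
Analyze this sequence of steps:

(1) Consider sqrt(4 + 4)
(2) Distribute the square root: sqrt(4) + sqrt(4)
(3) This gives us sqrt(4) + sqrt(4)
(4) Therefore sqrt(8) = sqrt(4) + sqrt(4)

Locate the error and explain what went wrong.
Step 2: Distribute the square root: sqrt(4) + sqrt(4)

Step 2 incorrectly 'distributes' the square root over addition. The square root function does not distribute: sqrt(a + b) ≠ sqrt(a) + sqrt(b). In fact, sqrt(4 + 4) = sqrt(8) ≈ 2.8284, while sqrt(4) + sqrt(4) ≈ 4.0000.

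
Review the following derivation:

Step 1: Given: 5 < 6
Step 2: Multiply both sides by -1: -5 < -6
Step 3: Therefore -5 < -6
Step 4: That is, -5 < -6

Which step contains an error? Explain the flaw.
Step 2: Multiply both sides by -1: -5 < -6

Step 2 multiplies both sides by -1 but fails to reverse the inequality sign. When multiplying (or dividing) an inequality by a negative number, the direction must be reversed. Since 5 < 6, we should get -5 > -6, i.e., -5 > -6.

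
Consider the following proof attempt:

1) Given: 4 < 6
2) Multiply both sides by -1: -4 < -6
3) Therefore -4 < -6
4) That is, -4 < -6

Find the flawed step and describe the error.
Step 2: Multiply both sides by -1: -4 < -6

Step 2 multiplies both sides by -1 but fails to reverse the inequality sign. When multiplying (or dividing) an inequality by a negative number, the direction must be reversed. Since 4 < 6, we should get -4 > -6, i.e., -4 > -6.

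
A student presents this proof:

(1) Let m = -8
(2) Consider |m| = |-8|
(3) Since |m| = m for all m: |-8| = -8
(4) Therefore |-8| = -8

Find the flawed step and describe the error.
Step 3: Since |m| = m for all m: |-8| = -8

Step 3 incorrectly states that |m| = m for all m. The correct definition is |m| = m when m >= 0, and |m| = -m when m < 0. Since -8 < 0, we have |-8| = -(-8) = 8, not -8.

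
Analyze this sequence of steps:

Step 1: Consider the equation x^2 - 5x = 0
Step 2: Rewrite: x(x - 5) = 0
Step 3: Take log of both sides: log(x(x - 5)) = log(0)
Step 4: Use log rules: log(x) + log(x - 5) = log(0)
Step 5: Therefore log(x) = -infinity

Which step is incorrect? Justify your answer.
Step 3: Take log of both sides: log(x(x - 5)) = log(0)

Step 3 takes the logarithm of both sides, resulting in log(0) on the right side. The logarithm is only defined for positive numbers; log(0) is undefined (approaches negative infinity). This operation is invalid.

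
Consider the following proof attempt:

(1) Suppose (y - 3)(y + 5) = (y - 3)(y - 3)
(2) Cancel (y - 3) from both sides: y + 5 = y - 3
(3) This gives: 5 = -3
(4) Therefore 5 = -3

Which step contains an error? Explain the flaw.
Step 2: Cancel (y - 3) from both sides: y + 5 = y - 3

Step 2 cancels (y - 3) from both sides. This is only valid if (y - 3) ≠ 0, i.e., y ≠ 3. When y = 3, both sides equal zero regardless of the other factors. The correct approach requires considering y = 3 as a separate case.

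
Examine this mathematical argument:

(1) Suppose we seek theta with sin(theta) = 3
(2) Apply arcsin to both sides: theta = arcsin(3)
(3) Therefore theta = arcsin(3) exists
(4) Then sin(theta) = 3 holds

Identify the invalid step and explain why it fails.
Step 2: Apply arcsin to both sides: theta = arcsin(3)

Step 2 applies arcsin to 3. However, arcsin(x) is only defined for x in [-1, 1] because sin(theta) can only produce values in that range. Since |3| > 1, arcsin(3) is undefined. There is no angle whose sine equals 3.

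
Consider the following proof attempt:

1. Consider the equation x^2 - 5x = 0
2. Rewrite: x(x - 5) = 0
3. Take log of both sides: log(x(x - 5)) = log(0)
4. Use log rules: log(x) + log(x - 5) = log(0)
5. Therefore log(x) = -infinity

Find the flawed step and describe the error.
Step 3: Take log of both sides: log(x(x - 5)) = log(0)

Step 3 takes the logarithm of both sides, resulting in log(0) on the right side. The logarithm is only defined for positive numbers; log(0) is undefined (approaches negative infinity). This operation is invalid.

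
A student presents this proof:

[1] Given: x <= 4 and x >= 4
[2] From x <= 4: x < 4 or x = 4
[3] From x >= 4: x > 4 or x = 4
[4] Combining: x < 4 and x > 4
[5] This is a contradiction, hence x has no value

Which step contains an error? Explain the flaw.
Step 4: Combining: x < 4 and x > 4

Step 4 incorrectly combines the conditions. From x <= 4 and x >= 4, the intersection is x = 4. The error treats the 'or' cases as 'and' requirements. The correct conclusion is that x = 4 is the unique solution, not that no solution exists.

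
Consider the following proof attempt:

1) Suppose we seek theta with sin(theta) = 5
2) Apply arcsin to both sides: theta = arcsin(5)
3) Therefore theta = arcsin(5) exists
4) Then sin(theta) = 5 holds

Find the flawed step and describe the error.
Step 2: Apply arcsin to both sides: theta = arcsin(5)

Step 2 applies arcsin to 5. However, arcsin(x) is only defined for x in [-1, 1] because sin(theta) can only produce values in that range. Since |5| > 1, arcsin(5) is undefined. There is no angle whose sine equals 5.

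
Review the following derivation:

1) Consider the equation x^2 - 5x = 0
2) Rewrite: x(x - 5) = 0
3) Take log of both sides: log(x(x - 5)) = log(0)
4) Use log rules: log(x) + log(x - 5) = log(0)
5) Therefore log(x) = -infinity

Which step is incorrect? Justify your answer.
Step 3: Take log of both sides: log(x(x - 5)) = log(0)

Step 3 takes the logarithm of both sides, resulting in log(0) on the right side. The logarithm is only defined for positive numbers; log(0) is undefined (approaches negative infinity). This operation is invalid.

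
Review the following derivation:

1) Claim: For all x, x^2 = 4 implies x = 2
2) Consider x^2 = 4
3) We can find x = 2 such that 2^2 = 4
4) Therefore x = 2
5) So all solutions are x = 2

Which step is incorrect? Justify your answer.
Step 4: Therefore x = 2

Step 4 incorrectly concludes that x = 2 is the only solution. The proof shows that x = 2 is A solution (existence), but does not show it is the ONLY solution (uniqueness). In fact, x = -2 is also a solution since (-2)^2 = 4. Finding one solution doesn't prove there are no others.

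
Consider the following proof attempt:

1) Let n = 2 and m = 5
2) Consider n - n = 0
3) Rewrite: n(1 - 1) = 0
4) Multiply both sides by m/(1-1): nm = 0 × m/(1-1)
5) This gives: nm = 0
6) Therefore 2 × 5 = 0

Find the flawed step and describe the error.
Step 4: Multiply both sides by m/(1-1): nm = 0 × m/(1-1)

Step 4 multiplies both sides by m/(1-1). However, 1-1 = 0, so this is multiplication by m/0, which is undefined. We cannot multiply by an undefined expression.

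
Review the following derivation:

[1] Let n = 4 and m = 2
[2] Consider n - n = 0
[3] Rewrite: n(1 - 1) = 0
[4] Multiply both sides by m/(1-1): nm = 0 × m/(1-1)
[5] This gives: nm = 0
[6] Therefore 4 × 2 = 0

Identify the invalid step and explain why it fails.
Step 4: Multiply both sides by m/(1-1): nm = 0 × m/(1-1)

Step 4 multiplies both sides by m/(1-1). However, 1-1 = 0, so this is multiplication by m/0, which is undefined. We cannot multiply by an undefined expression.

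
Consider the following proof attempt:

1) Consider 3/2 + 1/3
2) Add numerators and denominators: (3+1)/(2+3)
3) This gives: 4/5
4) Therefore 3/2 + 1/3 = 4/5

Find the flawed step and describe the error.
Step 2: Add numerators and denominators: (3+1)/(2+3)

Step 2 incorrectly adds fractions by separately adding numerators and denominators. This is wrong. The correct method requires a common denominator: 3/2 + 1/3 = (3×3 + 1×2)/(2×3) = 11/6 = 11/6. The method used gives 4/5, which is different.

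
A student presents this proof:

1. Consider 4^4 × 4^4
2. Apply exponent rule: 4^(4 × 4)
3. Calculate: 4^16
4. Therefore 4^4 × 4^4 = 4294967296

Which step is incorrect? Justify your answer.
Step 2: Apply exponent rule: 4^(4 × 4)

Step 2 incorrectly states that a^b × a^c = a^(b×c). The correct rule is a^b × a^c = a^(b+c). The actual value is 4^4 × 4^4 = 4^8 = 65536, not 4^16 = 4294967296.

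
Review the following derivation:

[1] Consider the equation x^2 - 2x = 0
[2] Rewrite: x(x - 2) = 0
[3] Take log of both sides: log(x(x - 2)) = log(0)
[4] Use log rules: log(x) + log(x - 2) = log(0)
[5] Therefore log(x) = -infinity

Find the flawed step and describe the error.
Step 3: Take log of both sides: log(x(x - 2)) = log(0)

Step 3 takes the logarithm of both sides, resulting in log(0) on the right side. The logarithm is only defined for positive numbers; log(0) is undefined (approaches negative infinity). This operation is invalid.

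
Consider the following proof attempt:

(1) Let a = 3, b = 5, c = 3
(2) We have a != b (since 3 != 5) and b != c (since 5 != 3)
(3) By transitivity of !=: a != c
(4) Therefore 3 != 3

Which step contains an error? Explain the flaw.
Step 3: By transitivity of !=: a != c

Step 3 incorrectly applies transitivity to the '!=' relation. Transitivity states: if a R b and b R c, then a R c. However, '!=' is not transitive. Counterexample: 3 != 5 and 5 != 3, but 3 = 3 (both equal 3). Transitivity holds for relations like <, <=, =, but not for !=.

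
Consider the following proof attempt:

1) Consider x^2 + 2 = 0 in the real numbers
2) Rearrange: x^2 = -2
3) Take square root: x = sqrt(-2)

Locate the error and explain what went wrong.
Step 3: Take square root: x = sqrt(-2)

Step 3 takes the square root of -2, which is negative. In the real number system, the square root of a negative number is undefined. The equation x^2 + 2 = 0 has no real solutions. Square roots of negative numbers only exist in the complex numbers.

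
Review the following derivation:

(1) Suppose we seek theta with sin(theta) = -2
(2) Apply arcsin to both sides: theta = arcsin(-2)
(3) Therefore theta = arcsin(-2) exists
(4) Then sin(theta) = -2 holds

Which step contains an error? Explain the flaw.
Step 2: Apply arcsin to both sides: theta = arcsin(-2)

Step 2 applies arcsin to -2. However, arcsin(x) is only defined for x in [-1, 1] because sin(theta) can only produce values in that range. Since |-2| > 1, arcsin(-2) is undefined. There is no angle whose sine equals -2.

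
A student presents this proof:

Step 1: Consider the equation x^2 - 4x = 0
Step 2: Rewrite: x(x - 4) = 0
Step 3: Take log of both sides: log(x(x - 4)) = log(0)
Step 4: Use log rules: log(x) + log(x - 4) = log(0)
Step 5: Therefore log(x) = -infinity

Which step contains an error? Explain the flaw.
Step 3: Take log of both sides: log(x(x - 4)) = log(0)

Step 3 takes the logarithm of both sides, resulting in log(0) on the right side. The logarithm is only defined for positive numbers; log(0) is undefined (approaches negative infinity). This operation is invalid.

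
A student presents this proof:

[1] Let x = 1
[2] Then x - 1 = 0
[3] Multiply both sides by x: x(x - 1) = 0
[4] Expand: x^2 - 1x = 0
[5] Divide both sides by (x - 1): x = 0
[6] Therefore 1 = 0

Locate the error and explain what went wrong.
Step 5: Divide both sides by (x - 1): x = 0

Step 5 divides both sides by (x - 1). However, since x = 1, we have (x - 1) = 0. Division by zero is undefined, making this step invalid.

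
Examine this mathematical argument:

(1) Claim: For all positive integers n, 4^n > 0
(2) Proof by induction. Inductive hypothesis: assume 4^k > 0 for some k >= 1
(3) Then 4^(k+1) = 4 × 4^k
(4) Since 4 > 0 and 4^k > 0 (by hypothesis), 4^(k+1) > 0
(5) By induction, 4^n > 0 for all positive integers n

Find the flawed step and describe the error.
Step 5: By induction, 4^n > 0 for all positive integers n

Step 5 concludes the proof by induction, but no base case was ever established. A valid induction proof requires: (1) a base case proving 4^1 > 0, and (2) an inductive step showing IF 4^k > 0 THEN 4^(k+1) > 0. Steps 2-4 correctly establish the inductive step, but without the base case the conclusion in step 5 does not follow.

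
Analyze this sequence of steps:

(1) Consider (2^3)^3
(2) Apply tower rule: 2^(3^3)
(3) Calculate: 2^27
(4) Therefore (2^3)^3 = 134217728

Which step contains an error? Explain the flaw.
Step 2: Apply tower rule: 2^(3^3)

Step 2 incorrectly states that (a^b)^c = a^(b^c). The correct rule is (a^b)^c = a^(b×c). The actual value is (2^3)^3 = 2^9 = 512, not 2^27 = 134217728.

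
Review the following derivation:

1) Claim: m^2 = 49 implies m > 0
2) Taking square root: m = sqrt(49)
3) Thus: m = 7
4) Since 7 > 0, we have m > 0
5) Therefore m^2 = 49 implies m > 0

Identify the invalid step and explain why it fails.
Step 2: Taking square root: m = sqrt(49)

Step 2 takes the square root and assumes the positive root only. The equation m^2 = 49 actually has two solutions: m = 7 and m = -7. The proof silently assumes m > 0 without justification, then uses this assumption to conclude m > 0, which is circular. The counterexample m = -7 shows the claim is false.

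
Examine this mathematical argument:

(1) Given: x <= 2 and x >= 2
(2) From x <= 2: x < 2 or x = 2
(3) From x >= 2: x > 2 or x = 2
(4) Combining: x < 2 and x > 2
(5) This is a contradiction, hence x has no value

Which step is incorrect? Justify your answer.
Step 4: Combining: x < 2 and x > 2

Step 4 incorrectly combines the conditions. From x <= 2 and x >= 2, the intersection is x = 2. The error treats the 'or' cases as 'and' requirements. The correct conclusion is that x = 2 is the unique solution, not that no solution exists.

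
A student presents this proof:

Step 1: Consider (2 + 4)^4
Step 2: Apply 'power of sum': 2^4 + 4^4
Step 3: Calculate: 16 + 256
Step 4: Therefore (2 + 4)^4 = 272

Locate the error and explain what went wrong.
Step 2: Apply 'power of sum': 2^4 + 4^4

Step 2 incorrectly applies a non-existent rule '(a+b)^n = a^n + b^n'. This is false in general. The correct expansion uses the binomial theorem. The actual value is (2 + 4)^4 = 6^4 = 1296, not 272.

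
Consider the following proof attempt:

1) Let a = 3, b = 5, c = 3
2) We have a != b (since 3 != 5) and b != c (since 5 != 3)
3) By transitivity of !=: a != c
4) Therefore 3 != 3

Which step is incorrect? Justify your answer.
Step 3: By transitivity of !=: a != c

Step 3 incorrectly applies transitivity to the '!=' relation. Transitivity states: if a R b and b R c, then a R c. However, '!=' is not transitive. Counterexample: 3 != 5 and 5 != 3, but 3 = 3 (both equal 3). Transitivity holds for relations like <, <=, =, but not for !=.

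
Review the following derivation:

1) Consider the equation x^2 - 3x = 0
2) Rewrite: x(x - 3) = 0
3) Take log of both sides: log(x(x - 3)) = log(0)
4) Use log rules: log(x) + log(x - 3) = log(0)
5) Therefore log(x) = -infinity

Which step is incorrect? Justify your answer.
Step 3: Take log of both sides: log(x(x - 3)) = log(0)

Step 3 takes the logarithm of both sides, resulting in log(0) on the right side. The logarithm is only defined for positive numbers; log(0) is undefined (approaches negative infinity). This operation is invalid.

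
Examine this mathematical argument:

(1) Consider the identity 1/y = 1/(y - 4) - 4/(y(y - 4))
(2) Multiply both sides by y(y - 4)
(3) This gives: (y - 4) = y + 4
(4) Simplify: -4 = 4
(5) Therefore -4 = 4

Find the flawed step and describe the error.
Step 3: This gives: (y - 4) = y + 4

Step 3 makes a sign error when clearing denominators. Multiplying -4/(y(y - 4)) by y(y - 4) gives -4, not +4. The correct result is (y - 4) = y - 4, which is trivially true, not (y - 4) = y + 4. (Step 1 is a valid identity: 1/(y - 4) - 4/(y(y - 4)) = (y - 4)/(y(y - 4)) = 1/y.)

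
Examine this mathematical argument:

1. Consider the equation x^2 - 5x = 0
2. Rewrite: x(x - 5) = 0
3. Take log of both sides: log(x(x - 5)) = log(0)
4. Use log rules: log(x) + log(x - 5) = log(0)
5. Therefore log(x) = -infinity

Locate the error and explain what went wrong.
Step 3: Take log of both sides: log(x(x - 5)) = log(0)

Step 3 takes the logarithm of both sides, resulting in log(0) on the right side. The logarithm is only defined for positive numbers; log(0) is undefined (approaches negative infinity). This operation is invalid.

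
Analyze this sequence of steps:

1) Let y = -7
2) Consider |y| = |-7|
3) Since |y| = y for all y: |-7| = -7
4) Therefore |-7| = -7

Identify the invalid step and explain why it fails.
Step 3: Since |y| = y for all y: |-7| = -7

Step 3 incorrectly states that |y| = y for all y. The correct definition is |y| = y when y >= 0, and |y| = -y when y < 0. Since -7 < 0, we have |-7| = -(-7) = 7, not -7.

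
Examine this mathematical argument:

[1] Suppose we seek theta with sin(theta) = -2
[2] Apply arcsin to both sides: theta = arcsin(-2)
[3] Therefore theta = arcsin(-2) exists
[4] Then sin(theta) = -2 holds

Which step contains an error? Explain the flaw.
Step 2: Apply arcsin to both sides: theta = arcsin(-2)

Step 2 applies arcsin to -2. However, arcsin(x) is only defined for x in [-1, 1] because sin(theta) can only produce values in that range. Since |-2| > 1, arcsin(-2) is undefined. There is no angle whose sine equals -2.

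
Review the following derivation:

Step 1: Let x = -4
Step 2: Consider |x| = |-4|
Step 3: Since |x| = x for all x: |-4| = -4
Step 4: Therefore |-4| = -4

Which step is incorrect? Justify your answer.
Step 3: Since |x| = x for all x: |-4| = -4

Step 3 incorrectly states that |x| = x for all x. The correct definition is |x| = x when x >= 0, and |x| = -x when x < 0. Since -4 < 0, we have |-4| = -(-4) = 4, not -4.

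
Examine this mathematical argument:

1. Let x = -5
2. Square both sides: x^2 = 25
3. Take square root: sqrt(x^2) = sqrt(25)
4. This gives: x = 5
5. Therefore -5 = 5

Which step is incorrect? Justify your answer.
Step 4: This gives: x = 5

Step 4 incorrectly states that sqrt(x^2) = x. The correct identity is sqrt(x^2) = |x|. Since x = -5 < 0, we have sqrt(x^2) = |-5| = 5, not x = -5.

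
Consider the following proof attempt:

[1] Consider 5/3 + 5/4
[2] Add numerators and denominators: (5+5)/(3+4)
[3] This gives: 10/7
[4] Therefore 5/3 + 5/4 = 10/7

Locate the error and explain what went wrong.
Step 2: Add numerators and denominators: (5+5)/(3+4)

Step 2 incorrectly adds fractions by separately adding numerators and denominators. This is wrong. The correct method requires a common denominator: 5/3 + 5/4 = (5×4 + 5×3)/(3×4) = 35/12 = 35/12. The method used gives 10/7, which is different.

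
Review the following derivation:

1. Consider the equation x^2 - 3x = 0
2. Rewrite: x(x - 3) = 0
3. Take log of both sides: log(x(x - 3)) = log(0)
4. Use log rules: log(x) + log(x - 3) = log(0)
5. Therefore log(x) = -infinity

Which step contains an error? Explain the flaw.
Step 3: Take log of both sides: log(x(x - 3)) = log(0)

Step 3 takes the logarithm of both sides, resulting in log(0) on the right side. The logarithm is only defined for positive numbers; log(0) is undefined (approaches negative infinity). This operation is invalid.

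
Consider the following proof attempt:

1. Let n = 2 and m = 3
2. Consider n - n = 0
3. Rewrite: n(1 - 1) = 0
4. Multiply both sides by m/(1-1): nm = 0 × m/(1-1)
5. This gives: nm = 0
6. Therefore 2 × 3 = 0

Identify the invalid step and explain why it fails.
Step 4: Multiply both sides by m/(1-1): nm = 0 × m/(1-1)

Step 4 multiplies both sides by m/(1-1). However, 1-1 = 0, so this is multiplication by m/0, which is undefined. We cannot multiply by an undefined expression.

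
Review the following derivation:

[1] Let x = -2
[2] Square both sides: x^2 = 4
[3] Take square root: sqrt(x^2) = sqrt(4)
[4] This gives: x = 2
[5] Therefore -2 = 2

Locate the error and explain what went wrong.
Step 4: This gives: x = 2

Step 4 incorrectly states that sqrt(x^2) = x. The correct identity is sqrt(x^2) = |x|. Since x = -2 < 0, we have sqrt(x^2) = |-2| = 2, not x = -2.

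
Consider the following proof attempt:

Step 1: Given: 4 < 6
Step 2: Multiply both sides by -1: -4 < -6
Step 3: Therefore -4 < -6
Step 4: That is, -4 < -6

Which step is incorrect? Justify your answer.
Step 2: Multiply both sides by -1: -4 < -6

Step 2 multiplies both sides by -1 but fails to reverse the inequality sign. When multiplying (or dividing) an inequality by a negative number, the direction must be reversed. Since 4 < 6, we should get -4 > -6, i.e., -4 > -6.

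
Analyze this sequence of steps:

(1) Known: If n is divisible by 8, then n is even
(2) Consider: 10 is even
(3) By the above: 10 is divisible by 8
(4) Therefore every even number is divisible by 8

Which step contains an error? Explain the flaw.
Step 3: By the above: 10 is divisible by 8

Step 3 commits the fallacy of affirming the consequent. The known fact 'divisible by 8 → even' does NOT imply 'even → divisible by 8'. That would be the converse, which is false. For example, 10 is even but 10 ÷ 8 = 1.25, which is not an integer.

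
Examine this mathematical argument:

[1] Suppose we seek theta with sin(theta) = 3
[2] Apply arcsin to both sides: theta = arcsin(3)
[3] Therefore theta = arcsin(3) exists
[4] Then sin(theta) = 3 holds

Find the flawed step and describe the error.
Step 2: Apply arcsin to both sides: theta = arcsin(3)

Step 2 applies arcsin to 3. However, arcsin(x) is only defined for x in [-1, 1] because sin(theta) can only produce values in that range. Since |3| > 1, arcsin(3) is undefined. There is no angle whose sine equals 3.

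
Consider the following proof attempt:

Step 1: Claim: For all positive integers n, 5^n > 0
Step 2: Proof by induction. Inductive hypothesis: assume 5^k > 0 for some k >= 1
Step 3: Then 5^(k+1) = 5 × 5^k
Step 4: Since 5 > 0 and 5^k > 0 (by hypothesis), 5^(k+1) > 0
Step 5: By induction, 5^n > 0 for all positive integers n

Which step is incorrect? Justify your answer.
Step 5: By induction, 5^n > 0 for all positive integers n

Step 5 concludes the proof by induction, but no base case was ever established. A valid induction proof requires: (1) a base case proving 5^1 > 0, and (2) an inductive step showing IF 5^k > 0 THEN 5^(k+1) > 0. Steps 2-4 correctly establish the inductive step, but without the base case the conclusion in step 5 does not follow.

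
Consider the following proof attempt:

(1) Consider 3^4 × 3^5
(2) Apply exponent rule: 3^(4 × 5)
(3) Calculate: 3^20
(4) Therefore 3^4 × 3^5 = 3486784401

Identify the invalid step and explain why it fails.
Step 2: Apply exponent rule: 3^(4 × 5)

Step 2 incorrectly states that a^b × a^c = a^(b×c). The correct rule is a^b × a^c = a^(b+c). The actual value is 3^4 × 3^5 = 3^9 = 19683, not 3^20 = 3486784401.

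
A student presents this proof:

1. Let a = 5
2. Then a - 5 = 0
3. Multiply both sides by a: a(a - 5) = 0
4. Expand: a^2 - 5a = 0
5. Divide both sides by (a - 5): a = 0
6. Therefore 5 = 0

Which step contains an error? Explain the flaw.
Step 5: Divide both sides by (a - 5): a = 0

Step 5 divides both sides by (a - 5). However, since a = 5, we have (a - 5) = 0. Division by zero is undefined, making this step invalid.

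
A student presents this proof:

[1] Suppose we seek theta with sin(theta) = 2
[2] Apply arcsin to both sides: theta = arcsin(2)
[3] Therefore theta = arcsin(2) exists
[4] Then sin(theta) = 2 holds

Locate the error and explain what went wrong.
Step 2: Apply arcsin to both sides: theta = arcsin(2)

Step 2 applies arcsin to 2. However, arcsin(x) is only defined for x in [-1, 1] because sin(theta) can only produce values in that range. Since |2| > 1, arcsin(2) is undefined. There is no angle whose sine equals 2.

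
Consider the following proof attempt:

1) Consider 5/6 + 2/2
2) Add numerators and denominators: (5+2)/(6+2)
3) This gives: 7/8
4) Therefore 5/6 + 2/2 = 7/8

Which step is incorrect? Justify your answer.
Step 2: Add numerators and denominators: (5+2)/(6+2)

Step 2 incorrectly adds fractions by separately adding numerators and denominators. This is wrong. The correct method requires a common denominator: 5/6 + 2/2 = (5×2 + 2×6)/(6×2) = 22/12 = 11/6. The method used gives 7/8, which is different.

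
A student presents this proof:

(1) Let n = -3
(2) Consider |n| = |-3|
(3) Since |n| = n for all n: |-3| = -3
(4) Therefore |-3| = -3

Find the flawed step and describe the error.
Step 3: Since |n| = n for all n: |-3| = -3

Step 3 incorrectly states that |n| = n for all n. The correct definition is |n| = n when n >= 0, and |n| = -n when n < 0. Since -3 < 0, we have |-3| = -(-3) = 3, not -3.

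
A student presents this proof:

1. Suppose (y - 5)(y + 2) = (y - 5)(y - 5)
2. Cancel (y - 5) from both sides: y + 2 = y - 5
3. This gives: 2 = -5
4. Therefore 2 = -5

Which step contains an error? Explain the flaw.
Step 2: Cancel (y - 5) from both sides: y + 2 = y - 5

Step 2 cancels (y - 5) from both sides. This is only valid if (y - 5) ≠ 0, i.e., y ≠ 5. When y = 5, both sides equal zero regardless of the other factors. The correct approach requires considering y = 5 as a separate case.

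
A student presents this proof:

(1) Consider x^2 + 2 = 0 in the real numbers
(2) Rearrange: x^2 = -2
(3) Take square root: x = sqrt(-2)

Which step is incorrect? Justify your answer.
Step 3: Take square root: x = sqrt(-2)

Step 3 takes the square root of -2, which is negative. In the real number system, the square root of a negative number is undefined. The equation x^2 + 2 = 0 has no real solutions. Square roots of negative numbers only exist in the complex numbers.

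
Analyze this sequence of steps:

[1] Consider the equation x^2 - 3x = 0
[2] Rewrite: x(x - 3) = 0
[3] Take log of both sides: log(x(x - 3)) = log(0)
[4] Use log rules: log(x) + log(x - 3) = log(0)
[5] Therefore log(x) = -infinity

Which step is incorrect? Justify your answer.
Step 3: Take log of both sides: log(x(x - 3)) = log(0)

Step 3 takes the logarithm of both sides, resulting in log(0) on the right side. The logarithm is only defined for positive numbers; log(0) is undefined (approaches negative infinity). This operation is invalid.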